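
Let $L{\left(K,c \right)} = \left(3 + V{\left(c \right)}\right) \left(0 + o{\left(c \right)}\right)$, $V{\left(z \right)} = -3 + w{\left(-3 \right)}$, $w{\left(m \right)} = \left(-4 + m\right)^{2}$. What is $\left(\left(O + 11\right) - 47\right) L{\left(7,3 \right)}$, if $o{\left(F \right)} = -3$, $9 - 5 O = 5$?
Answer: $\frac{25872}{5} \approx 5174.4$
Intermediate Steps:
$O = \frac{4}{5}$ ($O = \frac{9}{5} - 1 = \frac{4}{5} \approx 0.8$)
$V{\left(z \right)} = 46$ ($V{\left(z \right)} = -3 + \left(-4 - 3\right)^{2} = -3 + \left(-7\right)^{2} = -3 + 49 = 46$)
$L{\left(K,c \right)} = -147$ ($L{\left(K,c \right)} = \left(3 + 46\right) \left(0 - 3\right) = 49 \left(-3\right) = -147$)
$\left(\left(O + 11\right) - 47\right) L{\left(7,3 \right)} = \left(\left(\frac{4}{5} + 11\right) - 47\right) \left(-147\right) = \left(\frac{59}{5} - 47\right) \left(-147\right) = \left(- \frac{176}{5}\right) \left(-147\right) = \frac{25872}{5}$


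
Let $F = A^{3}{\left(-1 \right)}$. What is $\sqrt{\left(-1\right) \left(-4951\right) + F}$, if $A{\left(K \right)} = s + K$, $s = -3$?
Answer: $3 \sqrt{543} \approx 69.907$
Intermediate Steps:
$A{\left(K \right)} = -3 + K$
$F = -64$ ($F = \left(-3 - 1\right)^{3} = \left(-4\right)^{3} = -64$)
$\sqrt{\left(-1\right) \left(-4951\right) + F} = \sqrt{\left(-1\right) \left(-4951\right) - 64} = \sqrt{4951 - 64} = \sqrt{4887} = 3 \sqrt{543}$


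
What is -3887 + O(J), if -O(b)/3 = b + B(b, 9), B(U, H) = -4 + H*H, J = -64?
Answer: -3926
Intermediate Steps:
B(U, H) = -4 + H²
O(b) = -231 - 3*b (O(b) = -3*(b + (-4 + 9²)) = -3*(b + (-4 + 81)) = -3*(b + 77) = -3*(77 + b) = -231 - 3*b)
-3887 + O(J) = -3887 + (-231 - 3*(-64)) = -3887 + (-231 + 192) = -3887 - 39 = -3926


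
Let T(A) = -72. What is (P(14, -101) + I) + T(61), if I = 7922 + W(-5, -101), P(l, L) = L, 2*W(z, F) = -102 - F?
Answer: 15497/2 ≈ 7748.5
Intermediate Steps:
W(z, F) = -51 - F/2 (W(z, F) = (-102 - F)/2 = -51 - F/2)
I = 15843/2 (I = 7922 + (-51 - ½*(-101)) = 7922 + (-51 + 101/2) = 7922 - ½ = 15843/2 ≈ 7921.5)
(P(14, -101) + I) + T(61) = (-101 + 15843/2) - 72 = 15641/2 - 72 = 15497/2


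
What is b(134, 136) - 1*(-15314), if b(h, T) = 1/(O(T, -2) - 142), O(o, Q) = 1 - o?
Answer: 4241977/277 ≈ 15314.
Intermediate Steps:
b(h, T) = 1/(-141 - T) (b(h, T) = 1/((1 - T) - 142) = 1/(-141 - T))
b(134, 136) - 1*(-15314) = -1/(141 + 136) - 1*(-15314) = -1/277 + 15314 = 4241977/277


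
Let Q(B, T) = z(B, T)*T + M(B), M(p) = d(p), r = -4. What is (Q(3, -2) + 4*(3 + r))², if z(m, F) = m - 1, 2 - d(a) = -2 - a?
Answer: 1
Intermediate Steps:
d(a) = 4 + a (d(a) = 2 - (-2 - a) = 2 + (2 + a) = 4 + a)
z(m, F) = -1 + m
M(p) = 4 + p
Q(B, T) = 4 + B + T*(-1 + B) (Q(B, T) = (-1 + B)*T + (4 + B) = T*(-1 + B) + (4 + B) = 4 + B + T*(-1 + B))
(Q(3, -2) + 4*(3 + r))² = ((4 + 3 - 2*(-1 + 3)) + 4*(3 - 4))² = ((4 + 3 - 2*2) + 4*(-1))² = ((4 + 3 - 4) - 4)² = (3 - 4)² = (-1)² = 1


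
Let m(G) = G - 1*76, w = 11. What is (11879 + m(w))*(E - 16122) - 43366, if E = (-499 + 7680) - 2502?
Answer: -135230968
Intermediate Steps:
E = 4679 (E = 7181 - 2502 = 4679)
m(G) = -76 + G (m(G) = G - 76 = -76 + G)
(11879 + m(w))*(E - 16122) - 43366 = (11879 + (-76 + 11))*(4679 - 16122) - 43366 = (11879 - 65)*(-11443) - 43366 = 11814*(-11443) - 43366 = -135187602 - 43366 = -135230968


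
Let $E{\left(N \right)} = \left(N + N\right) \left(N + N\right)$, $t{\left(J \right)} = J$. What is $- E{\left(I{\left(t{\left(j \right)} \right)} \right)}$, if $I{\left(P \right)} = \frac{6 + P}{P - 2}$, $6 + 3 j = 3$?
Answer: $- \frac{100}{9} \approx -11.111$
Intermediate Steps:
$j = -1$ ($j = -2 + \frac{1}{3} \cdot 3 = -2 + 1 = -1$)
$I{\left(P \right)} = \frac{6 + P}{-2 + P}$
$E{\left(N \right)} = 4 N^{2}$ ($E{\left(N \right)} = 2 N 2 N = 4 N^{2}$)
$- E{\left(I{\left(t{\left(j \right)} \right)} \right)} = - 4 \left(\frac{6 - 1}{-2 - 1}\right)^{2} = - 4 \left(\frac{1}{-3} \cdot 5\right)^{2} = - 4 \left(\left(- \frac{1}{3}\right) 5\right)^{2} = - 4 \left(- \frac{5}{3}\right)^{2} = - \frac{4 \cdot 25}{9} = \left(-1\right) \frac{100}{9} = - \frac{100}{9}$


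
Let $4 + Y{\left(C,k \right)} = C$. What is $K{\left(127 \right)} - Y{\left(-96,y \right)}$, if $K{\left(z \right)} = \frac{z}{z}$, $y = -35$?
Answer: $101$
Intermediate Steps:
$Y{\left(C,k \right)} = -4 + C$
$K{\left(z \right)} = 1$
$K{\left(127 \right)} - Y{\left(-96,y \right)} = 1 - \left(-4 - 96\right) = 1 - -100 = 1 + 100 = 101$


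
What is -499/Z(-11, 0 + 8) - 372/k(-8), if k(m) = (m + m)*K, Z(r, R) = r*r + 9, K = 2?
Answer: 4049/520 ≈ 7.7865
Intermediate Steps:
Z(r, R) = 9 + r² (Z(r, R) = r² + 9 = 9 + r²)
k(m) = 4*m (k(m) = (m + m)*2 = (2*m)*2 = 4*m)
-499/Z(-11, 0 + 8) - 372/k(-8) = -499/(9 + (-11)²) - 372/(4*(-8)) = -499/(9 + 121) - 372/(-32) = -499/130 - 372*(-1/32) = -499*1/130 + 93/8 = -499/130 + 93/8 = 4049/520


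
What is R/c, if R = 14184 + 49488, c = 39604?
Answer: 15918/9901 ≈ 1.6077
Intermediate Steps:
R = 63672
R/c = 63672/39604 = 63672*(1/39604) = 15918/9901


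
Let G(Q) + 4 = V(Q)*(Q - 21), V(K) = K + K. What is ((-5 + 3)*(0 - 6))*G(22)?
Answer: 480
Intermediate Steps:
V(K) = 2*K
G(Q) = -4 + 2*Q*(-21 + Q) (G(Q) = -4 + (2*Q)*(Q - 21) = -4 + (2*Q)*(-21 + Q) = -4 + 2*Q*(-21 + Q))
((-5 + 3)*(0 - 6))*G(22) = ((-5 + 3)*(0 - 6))*(-4 - 42*22 + 2*22**2) = (-2*(-6))*(-4 - 924 + 2*484) = 12*(-4 - 924 + 968) = 12*40 = 480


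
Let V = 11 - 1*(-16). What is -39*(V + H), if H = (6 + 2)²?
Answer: -3549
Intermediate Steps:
V = 27 (V = 11 + 16 = 27)
H = 64 (H = 8² = 64)
-39*(V + H) = -39*(27 + 64) = -39*91 = -3549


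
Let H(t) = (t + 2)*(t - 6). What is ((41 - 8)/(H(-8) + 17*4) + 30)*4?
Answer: 4593/38 ≈ 120.87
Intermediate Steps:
H(t) = (-6 + t)*(2 + t) (H(t) = (2 + t)*(-6 + t) = (-6 + t)*(2 + t))
((41 - 8)/(H(-8) + 17*4) + 30)*4 = ((41 - 8)/((-12 + (-8)**2 - 4*(-8)) + 17*4) + 30)*4 = (33/((-12 + 64 + 32) + 68) + 30)*4 = (33/(84 + 68) + 30)*4 = (33/152 + 30)*4 = (4593/152)*4 = 4593/38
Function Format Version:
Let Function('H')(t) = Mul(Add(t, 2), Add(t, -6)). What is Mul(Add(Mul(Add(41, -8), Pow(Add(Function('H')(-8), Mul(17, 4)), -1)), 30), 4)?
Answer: Rational(4593, 38) ≈ 120.87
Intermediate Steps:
Function('H')(t) = Mul(Add(-6, t), Add(2, t)) (Function('H')(t) = Mul(Add(2, t), Add(-6, t)) = Mul(Add(-6, t), Add(2, t)))
Mul(Add(Mul(Add(41, -8), Pow(Add(Function('H')(-8), Mul(17, 4)), -1)), 30), 4) = Mul(Add(Mul(Add(41, -8), Pow(Add(Add(-12, Pow(-8, 2), Mul(-4, -8)), Mul(17, 4)), -1)), 30), 4) = Mul(Add(Mul(33, Pow(Add(Add(-12, 64, 32), 68), -1)), 30), 4) = Mul(Add(Mul(33, Pow(Add(84, 68), -1)), 30), 4) = Mul(Add(Mul(33, Pow(152, -1)), 30), 4) = Mul(Add(Mul(33, Rational(1, 152)), 30), 4) = Mul(Add(Rational(33, 152), 30), 4) = Mul(Rational(4593, 152), 4) = Rational(4593, 38)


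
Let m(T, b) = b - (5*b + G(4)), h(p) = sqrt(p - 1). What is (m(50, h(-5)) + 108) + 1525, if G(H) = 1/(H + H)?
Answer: 13063/8 - 4*I*sqrt(6) ≈ 1632.9 - 9.798*I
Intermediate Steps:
G(H) = 1/(2*H)
h(p) = sqrt(-1 + p)
m(T, b) = -1/8 - 4*b (m(T, b) = b - (5*b + (1/2)/4) = b - (5*b + (1/2)*(1/4)) = b - (5*b + 1/8) = b - (1/8 + 5*b) = b + (-1/8 - 5*b) = -1/8 - 4*b)
(m(50, h(-5)) + 108) + 1525 = ((-1/8 - 4*sqrt(-1 - 5)) + 108) + 1525 = ((-1/8 - 4*I*sqrt(6)) + 108) + 1525 = (863/8 - 4*I*sqrt(6)) + 1525 = 13063/8 - 4*I*sqrt(6)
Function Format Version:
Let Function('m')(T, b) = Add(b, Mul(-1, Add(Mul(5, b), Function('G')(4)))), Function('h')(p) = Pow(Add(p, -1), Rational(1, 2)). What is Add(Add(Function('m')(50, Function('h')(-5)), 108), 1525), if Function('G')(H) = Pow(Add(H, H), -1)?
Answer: Add(Rational(13063, 8), Mul(-4, I, Pow(6, Rational(1, 2)))) ≈ Add(1632.9, Mul(-9.7980, I))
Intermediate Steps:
Function('G')(H) = Mul(Rational(1, 2), Pow(H, -1)) (Function('G')(H) = Pow(Mul(2, H), -1) = Mul(Rational(1, 2), Pow(H, -1)))
Function('h')(p) = Pow(Add(-1, p), Rational(1, 2))
Function('m')(T, b) = Add(Rational(-1, 8), Mul(-4, b)) (Function('m')(T, b) = Add(b, Mul(-1, Add(Mul(5, b), Mul(Rational(1, 2), Pow(4, -1))))) = Add(b, Mul(-1, Add(Mul(5, b), Mul(Rational(1, 2), Rational(1, 4))))) = Add(b, Mul(-1, Add(Mul(5, b), Rational(1, 8)))) = Add(b, Mul(-1, Add(Rational(1, 8), Mul(5, b)))) = Add(b, Add(Rational(-1, 8), Mul(-5, b))) = Add(Rational(-1, 8), Mul(-4, b)))
Add(Add(Function('m')(50, Function('h')(-5)), 108), 1525) = Add(Add(Add(Rational(-1, 8), Mul(-4, Pow(Add(-1, -5), Rational(1, 2)))), 108), 1525) = Add(Add(Add(Rational(-1, 8), Mul(-4, Pow(-6, Rational(1, 2)))), 108), 1525) = Add(Add(Add(Rational(-1, 8), Mul(-4, Mul(I, Pow(6, Rational(1, 2))))), 108), 1525) = Add(Add(Add(Rational(-1, 8), Mul(-4, I, Pow(6, Rational(1, 2)))), 108), 1525) = Add(Add(Rational(863, 8), Mul(-4, I, Pow(6, Rational(1, 2)))), 1525) = Add(Rational(13063, 8), Mul(-4, I, Pow(6, Rational(1, 2))))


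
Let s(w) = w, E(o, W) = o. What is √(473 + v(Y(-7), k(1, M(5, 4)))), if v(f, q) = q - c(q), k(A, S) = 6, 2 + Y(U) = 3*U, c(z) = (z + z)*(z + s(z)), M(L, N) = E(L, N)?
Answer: √335 ≈ 18.303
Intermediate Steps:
M(L, N) = L
c(z) = 4*z² (c(z) = (z + z)*(z + z) = (2*z)*(2*z) = 4*z²)
Y(U) = -2 + 3*U
v(f, q) = q - 4*q²
√(473 + v(Y(-7), k(1, M(5, 4)))) = √(473 + 6*(1 - 4*6)) = √(473 + 6*(1 - 24)) = √(473 + 6*(-23)) = √(473 - 138) = √335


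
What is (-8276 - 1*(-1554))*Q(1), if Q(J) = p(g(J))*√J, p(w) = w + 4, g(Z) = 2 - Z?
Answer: -33610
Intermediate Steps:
p(w) = 4 + w
Q(J) = √J*(6 - J) (Q(J) = (4 + (2 - J))*√J = (6 - J)*√J = √J*(6 - J))
(-8276 - 1*(-1554))*Q(1) = (-8276 - 1*(-1554))*(√1*(6 - 1*1)) = (-8276 + 1554)*(1*(6 - 1)) = -6722*5 = -33610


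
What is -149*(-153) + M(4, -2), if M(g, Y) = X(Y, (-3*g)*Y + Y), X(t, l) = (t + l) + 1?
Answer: 22818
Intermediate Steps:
X(t, l) = 1 + l + t (X(t, l) = (l + t) + 1 = 1 + l + t)
M(g, Y) = 1 + 2*Y - 3*Y*g (M(g, Y) = 1 + ((-3*g)*Y + Y) + Y = 1 + (-3*Y*g + Y) + Y = 1 + (Y - 3*Y*g) + Y = 1 + 2*Y - 3*Y*g)
-149*(-153) + M(4, -2) = -149*(-153) + (1 - 2 - 1*(-2)*(-1 + 3*4)) = 22797 + (1 - 2 - 1*(-2)*(-1 + 12)) = 22797 + (1 - 2 - 1*(-2)*11) = 22797 + (1 - 2 + 22) = 22797 + 21 = 22818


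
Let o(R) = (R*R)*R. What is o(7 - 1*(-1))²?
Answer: 262144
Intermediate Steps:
o(R) = R³ (o(R) = R²*R = R³)
o(7 - 1*(-1))² = ((7 - 1*(-1))³)² = ((7 + 1)³)² = (8³)² = 512² = 262144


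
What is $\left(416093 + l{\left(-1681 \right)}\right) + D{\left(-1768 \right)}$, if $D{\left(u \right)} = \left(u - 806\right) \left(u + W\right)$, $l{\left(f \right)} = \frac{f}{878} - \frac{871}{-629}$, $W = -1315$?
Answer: $\frac{4612345581959}{552262} \approx 8.3517 \cdot 10^{6}$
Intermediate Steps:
$l{\left(f \right)} = \frac{871}{629} + \frac{f}{878}$ ($l{\left(f \right)} = f \frac{1}{878} - - \frac{871}{629} = \frac{f}{878} + \frac{871}{629} = \frac{871}{629} + \frac{f}{878}$)
$D{\left(u \right)} = \left(-1315 + u\right) \left(-806 + u\right)$ ($D{\left(u \right)} = \left(u - 806\right) \left(u - 1315\right) = \left(-806 + u\right) \left(-1315 + u\right) = \left(-1315 + u\right) \left(-806 + u\right)$)
$\left(416093 + l{\left(-1681 \right)}\right) + D{\left(-1768 \right)} = \left(416093 + \left(\frac{871}{629} + \frac{1}{878} \left(-1681\right)\right)\right) + \left(1059890 + \left(-1768\right)^{2} - -3749928\right) = \left(416093 + \left(\frac{871}{629} - \frac{1681}{878}\right)\right) + \left(1059890 + 3125824 + 3749928\right) = \left(416093 - \frac{292611}{552262}\right) + 7935642 = \frac{229792059755}{552262} + 7935642 = \frac{4612345581959}{552262}$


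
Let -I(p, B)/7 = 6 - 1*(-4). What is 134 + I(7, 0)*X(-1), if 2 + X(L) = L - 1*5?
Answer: 694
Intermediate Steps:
X(L) = -7 + L (X(L) = -2 + (L - 1*5) = -2 + (L - 5) = -2 + (-5 + L) = -7 + L)
I(p, B) = -70 (I(p, B) = -7*(6 - 1*(-4)) = -7*(6 + 4) = -7*10 = -70)
134 + I(7, 0)*X(-1) = 134 - 70*(-7 - 1) = 134 - 70*(-8) = 134 + 560 = 694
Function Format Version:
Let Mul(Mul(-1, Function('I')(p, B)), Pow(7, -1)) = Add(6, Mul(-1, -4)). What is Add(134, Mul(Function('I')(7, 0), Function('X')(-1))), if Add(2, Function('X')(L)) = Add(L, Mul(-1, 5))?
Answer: 694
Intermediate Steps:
Function('X')(L) = Add(-7, L) (Function('X')(L) = Add(-2, Add(L, Mul(-1, 5))) = Add(-2, Add(L, -5)) = Add(-2, Add(-5, L)) = Add(-7, L))
Function('I')(p, B) = -70 (Function('I')(p, B) = Mul(-7, Add(6, Mul(-1, -4))) = Mul(-7, Add(6, 4)) = Mul(-7, 10) = -70)
Add(134, Mul(Function('I')(7, 0), Function('X')(-1))) = Add(134, Mul(-70, Add(-7, -1))) = Add(134, Mul(-70, -8)) = Add(134, 560) = 694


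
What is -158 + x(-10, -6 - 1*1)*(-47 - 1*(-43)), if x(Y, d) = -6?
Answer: -134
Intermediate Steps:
-158 + x(-10, -6 - 1*1)*(-47 - 1*(-43)) = -158 - 6*(-47 - 1*(-43)) = -158 - 6*(-47 + 43) = -158 - 6*(-4) = -158 + 24 = -134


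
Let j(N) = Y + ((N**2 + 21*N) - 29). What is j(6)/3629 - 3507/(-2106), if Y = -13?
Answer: 4326541/2547558 ≈ 1.6983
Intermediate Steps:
j(N) = -42 + N**2 + 21*N (j(N) = -13 + ((N**2 + 21*N) - 29) = -13 + (-29 + N**2 + 21*N) = -42 + N**2 + 21*N)
j(6)/3629 - 3507/(-2106) = (-42 + 6**2 + 21*6)/3629 - 3507/(-2106) = (-42 + 36 + 126)*(1/3629) - 3507*(-1/2106) = 120*(1/3629) + 1169/702 = 120/3629 + 1169/702 = 4326541/2547558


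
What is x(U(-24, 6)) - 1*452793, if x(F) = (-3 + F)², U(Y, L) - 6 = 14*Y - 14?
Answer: -332384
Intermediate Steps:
U(Y, L) = -8 + 14*Y (U(Y, L) = 6 + (14*Y - 14) = 6 + (-14 + 14*Y) = -8 + 14*Y)
x(U(-24, 6)) - 1*452793 = (-3 + (-8 + 14*(-24)))² - 1*452793 = (-3 + (-8 - 336))² - 452793 = (-3 - 344)² - 452793 = (-347)² - 452793 = 120409 - 452793 = -332384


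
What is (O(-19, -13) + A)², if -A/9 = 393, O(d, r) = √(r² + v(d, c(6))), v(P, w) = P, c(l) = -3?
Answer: 12510519 - 35370*√6 ≈ 1.2424e+7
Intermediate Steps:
O(d, r) = √(d + r²) (O(d, r) = √(r² + d) = √(d + r²))
A = -3537 (A = -9*393 = -3537)
(O(-19, -13) + A)² = (√(-19 + (-13)²) - 3537)² = (√(-19 + 169) - 3537)² = (√150 - 3537)² = (5*√6 - 3537)² = (-3537 + 5*√6)²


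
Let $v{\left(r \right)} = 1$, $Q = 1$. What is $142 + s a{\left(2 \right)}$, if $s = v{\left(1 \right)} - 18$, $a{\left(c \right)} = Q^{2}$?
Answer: $125$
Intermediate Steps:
$a{\left(c \right)} = 1$ ($a{\left(c \right)} = 1^{2} = 1$)
$s = -17$ ($s = 1 - 18 = -17$)
$142 + s a{\left(2 \right)} = 142 - 17 = 125$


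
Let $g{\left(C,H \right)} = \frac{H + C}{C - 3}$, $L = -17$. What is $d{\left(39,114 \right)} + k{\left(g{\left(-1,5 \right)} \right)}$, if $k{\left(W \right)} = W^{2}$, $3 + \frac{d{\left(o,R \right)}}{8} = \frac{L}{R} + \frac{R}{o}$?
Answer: $- \frac{599}{741} \approx -0.80837$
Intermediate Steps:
$d{\left(o,R \right)} = -24 - \frac{136}{R} + \frac{8 R}{o}$ ($d{\left(o,R \right)} = -24 + 8 \left(- \frac{17}{R} + \frac{R}{o}\right) = -24 + \left(- \frac{136}{R} + \frac{8 R}{o}\right) = -24 - \frac{136}{R} + \frac{8 R}{o}$)
$g{\left(C,H \right)} = \frac{C + H}{-3 + C}$
$d{\left(39,114 \right)} + k{\left(g{\left(-1,5 \right)} \right)} = \left(-24 - \frac{136}{114} + 8 \cdot 114 \cdot \frac{1}{39}\right) + \left(\frac{-1 + 5}{-3 - 1}\right)^{2} = \left(-24 - \frac{68}{57} + 8 \cdot 114 \cdot \frac{1}{39}\right) + \left(\frac{1}{-4} \cdot 4\right)^{2} = \left(-24 - \frac{68}{57} + \frac{304}{13}\right) + \left(\left(- \frac{1}{4}\right) 4\right)^{2} = - \frac{1340}{741} + \left(-1\right)^{2} = - \frac{1340}{741} + 1 = - \frac{599}{741}$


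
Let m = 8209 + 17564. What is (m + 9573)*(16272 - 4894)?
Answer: 402166788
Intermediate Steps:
m = 25773
(m + 9573)*(16272 - 4894) = (25773 + 9573)*(16272 - 4894) = 35346*11378 = 402166788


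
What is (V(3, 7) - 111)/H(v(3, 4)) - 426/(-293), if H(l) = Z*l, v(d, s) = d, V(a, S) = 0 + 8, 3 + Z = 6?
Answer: -26345/2637 ≈ -9.9905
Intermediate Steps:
Z = 3 (Z = -3 + 6 = 3)
V(a, S) = 8
H(l) = 3*l
(V(3, 7) - 111)/H(v(3, 4)) - 426/(-293) = (8 - 111)/((3*3)) - 426/(-293) = -103/9 - 426*(-1/293) = -103*⅑ + 426/293 = -103/9 + 426/293 = -26345/2637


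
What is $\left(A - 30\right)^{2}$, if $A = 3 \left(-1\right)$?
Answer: $1089$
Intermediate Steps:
$A = -3$
$\left(A - 30\right)^{2} = \left(-3 - 30\right)^{2} = \left(-33\right)^{2} = 1089$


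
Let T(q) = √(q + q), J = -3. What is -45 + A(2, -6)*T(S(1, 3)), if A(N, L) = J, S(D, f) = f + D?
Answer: -45 - 6*√2 ≈ -53.485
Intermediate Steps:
S(D, f) = D + f
A(N, L) = -3
T(q) = √2*√q (T(q) = √(2*q) = √2*√q)
-45 + A(2, -6)*T(S(1, 3)) = -45 - 3*√2*√(1 + 3) = -45 - 3*√2*√4 = -45 - 3*√2*2 = -45 - 6*√2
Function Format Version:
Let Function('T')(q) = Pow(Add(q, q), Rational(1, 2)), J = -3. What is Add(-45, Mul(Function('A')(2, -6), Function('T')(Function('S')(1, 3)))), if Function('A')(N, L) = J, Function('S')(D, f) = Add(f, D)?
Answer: Add(-45, Mul(-6, Pow(2, Rational(1, 2)))) ≈ -53.485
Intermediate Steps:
Function('S')(D, f) = Add(D, f)
Function('A')(N, L) = -3
Function('T')(q) = Mul(Pow(2, Rational(1, 2)), Pow(q, Rational(1, 2))) (Function('T')(q) = Pow(Mul(2, q), Rational(1, 2)) = Mul(Pow(2, Rational(1, 2)), Pow(q, Rational(1, 2))))
Add(-45, Mul(Function('A')(2, -6), Function('T')(Function('S')(1, 3)))) = Add(-45, Mul(-3, Mul(Pow(2, Rational(1, 2)), Pow(Add(1, 3), Rational(1, 2))))) = Add(-45, Mul(-3, Mul(Pow(2, Rational(1, 2)), Pow(4, Rational(1, 2))))) = Add(-45, Mul(-3, Mul(Pow(2, Rational(1, 2)), 2))) = Add(-45, Mul(-3, Mul(2, Pow(2, Rational(1, 2))))) = Add(-45, Mul(-6, Pow(2, Rational(1, 2))))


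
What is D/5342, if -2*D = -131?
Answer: 131/10684 ≈ 0.012261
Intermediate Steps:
D = 131/2 (D = -½*(-131) = 131/2 ≈ 65.500)
D/5342 = (131/2)/5342 = (1/5342)*(131/2) = 131/10684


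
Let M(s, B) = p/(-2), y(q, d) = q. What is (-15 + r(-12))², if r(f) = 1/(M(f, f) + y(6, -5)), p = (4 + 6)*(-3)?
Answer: 98596/441 ≈ 223.57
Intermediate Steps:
p = -30 (p = 10*(-3) = -30)
M(s, B) = 15 (M(s, B) = -30/(-2) = -30*(-½) = 15)
r(f) = 1/21 (r(f) = 1/(15 + 6) = 1/21)
(-15 + r(-12))² = (-15 + 1/21)² = (-314/21)² = 98596/441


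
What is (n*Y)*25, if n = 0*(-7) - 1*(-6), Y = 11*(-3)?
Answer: -4950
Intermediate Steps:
Y = -33
n = 6 (n = 0 + 6 = 6)
(n*Y)*25 = (6*(-33))*25 = -198*25 = -4950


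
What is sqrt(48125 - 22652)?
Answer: sqrt(25473) ≈ 159.60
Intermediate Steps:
sqrt(48125 - 22652) = sqrt(25473)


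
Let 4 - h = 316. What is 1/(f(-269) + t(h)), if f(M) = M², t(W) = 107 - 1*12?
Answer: 1/72456 ≈ 1.3801e-5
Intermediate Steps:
h = -312 (h = 4 - 1*316 = 4 - 316 = -312)
t(W) = 95 (t(W) = 107 - 12 = 95)
1/(f(-269) + t(h)) = 1/((-269)² + 95) = 1/(72361 + 95) = 1/72456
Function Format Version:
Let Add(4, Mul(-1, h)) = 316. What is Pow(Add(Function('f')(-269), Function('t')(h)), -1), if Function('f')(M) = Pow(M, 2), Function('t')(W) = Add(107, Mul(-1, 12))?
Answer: Rational(1, 72456) ≈ 1.3801e-5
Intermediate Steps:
h = -312 (h = Add(4, Mul(-1, 316)) = Add(4, -316) = -312)
Function('t')(W) = 95 (Function('t')(W) = Add(107, -12) = 95)
Pow(Add(Function('f')(-269), Function('t')(h)), -1) = Pow(Add(Pow(-269, 2), 95), -1) = Pow(Add(72361, 95), -1) = Pow(72456, -1) = Rational(1, 72456)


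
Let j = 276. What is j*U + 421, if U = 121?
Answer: 33817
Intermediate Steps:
j*U + 421 = 276*121 + 421 = 33396 + 421 = 33817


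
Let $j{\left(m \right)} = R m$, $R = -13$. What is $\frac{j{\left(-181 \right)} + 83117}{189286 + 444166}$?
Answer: $\frac{42735}{316726} \approx 0.13493$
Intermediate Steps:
$j{\left(m \right)} = - 13 m$
$\frac{j{\left(-181 \right)} + 83117}{189286 + 444166} = \frac{\left(-13\right) \left(-181\right) + 83117}{189286 + 444166} = \frac{2353 + 83117}{633452} = 85470 \cdot \frac{1}{633452} = \frac{42735}{316726}$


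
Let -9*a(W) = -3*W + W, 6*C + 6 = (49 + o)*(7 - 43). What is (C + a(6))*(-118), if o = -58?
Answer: -19234/3 ≈ -6411.3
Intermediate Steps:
C = 53 (C = -1 + ((49 - 58)*(7 - 43))/6 = -1 + (-9*(-36))/6 = -1 + (⅙)*324 = -1 + 54 = 53)
a(W) = 2*W/9 (a(W) = -(-3*W + W)/9 = -(-2)*W/9 = 2*W/9)
(C + a(6))*(-118) = (53 + (2/9)*6)*(-118) = (53 + 4/3)*(-118) = (163/3)*(-118) = -19234/3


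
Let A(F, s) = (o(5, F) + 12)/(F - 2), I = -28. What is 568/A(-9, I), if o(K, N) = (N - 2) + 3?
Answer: -1562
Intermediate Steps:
o(K, N) = 1 + N (o(K, N) = (-2 + N) + 3 = 1 + N)
A(F, s) = (13 + F)/(-2 + F) (A(F, s) = ((1 + F) + 12)/(F - 2) = (13 + F)/(-2 + F))
568/A(-9, I) = 568/(((13 - 9)/(-2 - 9))) = 568/((4/(-11))) = 568/((-1/11*4)) = 568/(-4/11) = 568*(-11/4) = -1562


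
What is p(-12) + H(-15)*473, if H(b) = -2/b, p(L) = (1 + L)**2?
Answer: 2761/15 ≈ 184.07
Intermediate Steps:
p(-12) + H(-15)*473 = (1 - 12)**2 - 2/(-15)*473 = (-11)**2 - 2*(-1/15)*473 = 121 + (2/15)*473 = 121 + 946/15 = 2761/15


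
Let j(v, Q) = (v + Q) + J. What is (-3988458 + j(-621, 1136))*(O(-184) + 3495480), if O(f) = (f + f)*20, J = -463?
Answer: -13912038736720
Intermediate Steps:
O(f) = 40*f (O(f) = (2*f)*20 = 40*f)
j(v, Q) = -463 + Q + v (j(v, Q) = (v + Q) - 463 = (Q + v) - 463 = -463 + Q + v)
(-3988458 + j(-621, 1136))*(O(-184) + 3495480) = (-3988458 + (-463 + 1136 - 621))*(40*(-184) + 3495480) = (-3988458 + 52)*(-7360 + 3495480) = -3988406*3488120 = -13912038736720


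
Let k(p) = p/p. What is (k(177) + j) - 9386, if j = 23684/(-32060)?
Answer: -75226696/8015 ≈ -9385.7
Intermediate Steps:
k(p) = 1
j = -5921/8015 (j = 23684*(-1/32060) = -5921/8015 ≈ -0.73874)
(k(177) + j) - 9386 = (1 - 5921/8015) - 9386 = 2094/8015 - 9386 = -75226696/8015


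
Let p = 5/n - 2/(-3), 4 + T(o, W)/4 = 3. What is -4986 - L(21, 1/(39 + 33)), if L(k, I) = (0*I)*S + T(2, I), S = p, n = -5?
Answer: -4982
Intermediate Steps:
T(o, W) = -4 (T(o, W) = -16 + 4*3 = -16 + 12 = -4)
p = -1/3 (p = 5/(-5) - 2/(-3) = 5*(-1/5) - 2*(-1/3) = -1 + 2/3 = -1/3 ≈ -0.33333)
S = -1/3 ≈ -0.33333
L(k, I) = -4 (L(k, I) = (0*I)*(-1/3) - 4 = 0*(-1/3) - 4 = 0 - 4 = -4)
-4986 - L(21, 1/(39 + 33)) = -4986 - 1*(-4) = -4986 + 4 = -4982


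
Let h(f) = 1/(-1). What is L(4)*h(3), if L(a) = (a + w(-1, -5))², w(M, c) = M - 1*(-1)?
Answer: -16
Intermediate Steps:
h(f) = -1
w(M, c) = 1 + M (w(M, c) = M + 1 = 1 + M)
L(a) = a² (L(a) = (a + (1 - 1))² = (a + 0)² = a²)
L(4)*h(3) = 4²*(-1) = 16*(-1) = -16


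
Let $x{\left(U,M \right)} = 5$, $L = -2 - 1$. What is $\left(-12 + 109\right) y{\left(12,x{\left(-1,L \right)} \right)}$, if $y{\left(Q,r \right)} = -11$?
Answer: $-1067$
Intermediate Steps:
$L = -3$ ($L = -2 - 1 = -3$)
$\left(-12 + 109\right) y{\left(12,x{\left(-1,L \right)} \right)} = \left(-12 + 109\right) \left(-11\right) = 97 \left(-11\right) = -1067$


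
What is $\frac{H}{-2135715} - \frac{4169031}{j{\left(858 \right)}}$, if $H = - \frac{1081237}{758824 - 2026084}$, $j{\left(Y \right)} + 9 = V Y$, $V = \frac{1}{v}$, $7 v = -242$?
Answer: $\frac{2585803965139416182}{20975422979475} \approx 1.2328 \cdot 10^{5}$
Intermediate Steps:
$v = - \frac{242}{7}$ ($v = \frac{1}{7} \left(-242\right) = - \frac{242}{7} \approx -34.571$)
$V = - \frac{7}{242}$ ($V = \frac{1}{- \frac{242}{7}} = - \frac{7}{242} \approx -0.028926$)
$j{\left(Y \right)} = -9 - \frac{7 Y}{242}$
$H = \frac{1081237}{1267260}$ ($H = - \frac{1081237}{758824 - 2026084} = - \frac{1081237}{-1267260} = \left(-1081237\right) \left(- \frac{1}{1267260}\right) = \frac{1081237}{1267260} \approx 0.85321$)
$\frac{H}{-2135715} - \frac{4169031}{j{\left(858 \right)}} = \frac{1081237}{1267260 \left(-2135715\right)} - \frac{4169031}{-9 - \frac{273}{11}} = \frac{1081237}{1267260} \left(- \frac{1}{2135715}\right) - \frac{4169031}{-9 - \frac{273}{11}} = - \frac{1081237}{2706506190900} - \frac{4169031}{- \frac{372}{11}} = - \frac{1081237}{2706506190900} - - \frac{15286447}{124} = - \frac{1081237}{2706506190900} + \frac{15286447}{124} = \frac{2585803965139416182}{20975422979475}$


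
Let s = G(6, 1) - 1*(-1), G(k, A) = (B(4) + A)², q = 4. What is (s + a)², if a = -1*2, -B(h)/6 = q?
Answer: 278784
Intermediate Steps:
B(h) = -24 (B(h) = -6*4 = -24)
G(k, A) = (-24 + A)²
s = 530 (s = (-24 + 1)² - 1*(-1) = (-23)² + 1 = 529 + 1 = 530)
a = -2
(s + a)² = (530 - 2)² = 528² = 278784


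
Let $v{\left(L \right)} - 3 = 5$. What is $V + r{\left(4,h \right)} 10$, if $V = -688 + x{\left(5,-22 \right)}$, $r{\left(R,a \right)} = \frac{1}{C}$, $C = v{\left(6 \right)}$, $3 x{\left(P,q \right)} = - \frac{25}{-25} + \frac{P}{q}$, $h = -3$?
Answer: $- \frac{90617}{132} \approx -686.49$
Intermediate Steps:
$v{\left(L \right)} = 8$ ($v{\left(L \right)} = 3 + 5 = 8$)
$x{\left(P,q \right)} = \frac{1}{3} + \frac{P}{3 q}$ ($x{\left(P,q \right)} = \frac{- \frac{25}{-25} + \frac{P}{q}}{3} = \frac{\left(-25\right) \left(- \frac{1}{25}\right) + \frac{P}{q}}{3} = \frac{1 + \frac{P}{q}}{3} = \frac{1}{3} + \frac{P}{3 q}$)
$C = 8$
$r{\left(R,a \right)} = \frac{1}{8}$
$V = - \frac{45391}{66}$ ($V = -688 + \frac{5 - 22}{3 \left(-22\right)} = -688 + \frac{1}{3} \left(- \frac{1}{22}\right) \left(-17\right) = -688 + \frac{17}{66} = - \frac{45391}{66} \approx -687.74$)
$V + r{\left(4,h \right)} 10 = - \frac{45391}{66} + \frac{1}{8} \cdot 10 = - \frac{45391}{66} + \frac{5}{4} = - \frac{90617}{132}$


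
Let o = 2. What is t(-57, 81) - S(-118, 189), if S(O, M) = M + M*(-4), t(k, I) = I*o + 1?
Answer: 730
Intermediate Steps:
t(k, I) = 1 + 2*I (t(k, I) = I*2 + 1 = 2*I + 1 = 1 + 2*I)
S(O, M) = -3*M (S(O, M) = M - 4*M = -3*M)
t(-57, 81) - S(-118, 189) = (1 + 2*81) - (-3)*189 = (1 + 162) - 1*(-567) = 163 + 567 = 730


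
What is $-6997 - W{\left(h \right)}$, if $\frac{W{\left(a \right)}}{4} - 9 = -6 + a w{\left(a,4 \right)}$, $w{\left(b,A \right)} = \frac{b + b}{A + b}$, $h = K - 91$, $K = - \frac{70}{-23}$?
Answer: $- \frac{278550485}{44413} \approx -6271.8$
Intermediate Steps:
$K = \frac{70}{23}$ ($K = \left(-70\right) \left(- \frac{1}{23}\right) = \frac{70}{23} \approx 3.0435$)
$h = - \frac{2023}{23}$ ($h = \frac{70}{23} - 91 = - \frac{2023}{23} \approx -87.957$)
$w{\left(b,A \right)} = \frac{2 b}{A + b}$
$W{\left(a \right)} = 12 + \frac{8 a^{2}}{4 + a}$ ($W{\left(a \right)} = 36 + 4 \left(-6 + a \frac{2 a}{4 + a}\right) = 36 + 4 \left(-6 + \frac{2 a^{2}}{4 + a}\right) = 36 + \left(-24 + \frac{8 a^{2}}{4 + a}\right) = 12 + \frac{8 a^{2}}{4 + a}$)
$-6997 - W{\left(h \right)} = -6997 - \frac{4 \left(12 + 2 \left(- \frac{2023}{23}\right)^{2} + 3 \left(- \frac{2023}{23}\right)\right)}{4 - \frac{2023}{23}} = -6997 - \frac{4 \left(12 + 2 \cdot \frac{4092529}{529} - \frac{6069}{23}\right)}{- \frac{1931}{23}} = -6997 - 4 \left(- \frac{23}{1931}\right) \left(12 + \frac{8185058}{529} - \frac{6069}{23}\right) = -6997 - 4 \left(- \frac{23}{1931}\right) \frac{8051819}{529} = -6997 - - \frac{32207276}{44413} = -6997 + \frac{32207276}{44413} = - \frac{278550485}{44413}$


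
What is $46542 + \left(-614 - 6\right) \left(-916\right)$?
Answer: $614462$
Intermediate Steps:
$46542 + \left(-614 - 6\right) \left(-916\right) = 46542 - -567920 = 46542 + 567920 = 614462$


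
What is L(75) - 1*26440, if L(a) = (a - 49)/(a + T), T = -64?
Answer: -290814/11 ≈ -26438.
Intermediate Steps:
L(a) = (-49 + a)/(-64 + a) (L(a) = (a - 49)/(a - 64) = (-49 + a)/(-64 + a))
L(75) - 1*26440 = (-49 + 75)/(-64 + 75) - 1*26440 = 26/11 - 26440 = -290814/11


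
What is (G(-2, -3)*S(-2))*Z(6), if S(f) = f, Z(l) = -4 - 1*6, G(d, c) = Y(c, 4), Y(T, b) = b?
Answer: 80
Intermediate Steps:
G(d, c) = 4
Z(l) = -10 (Z(l) = -4 - 6 = -10)
(G(-2, -3)*S(-2))*Z(6) = (4*(-2))*(-10) = -8*(-10) = 80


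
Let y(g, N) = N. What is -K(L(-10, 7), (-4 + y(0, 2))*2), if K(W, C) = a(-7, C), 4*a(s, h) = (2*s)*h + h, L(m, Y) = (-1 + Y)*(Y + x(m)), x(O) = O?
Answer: -13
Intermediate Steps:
L(m, Y) = (-1 + Y)*(Y + m)
a(s, h) = h/4 + h*s/2 (a(s, h) = ((2*s)*h + h)/4 = (2*h*s + h)/4 = (h + 2*h*s)/4 = h/4 + h*s/2)
K(W, C) = -13*C/4 (K(W, C) = C*(1 + 2*(-7))/4 = C*(1 - 14)/4 = (1/4)*C*(-13) = -13*C/4)
-K(L(-10, 7), (-4 + y(0, 2))*2) = -(-13)*(-4 + 2)*2/4 = -(-13)*(-2*2)/4 = -(-13)*(-4)/4 = -1*13 = -13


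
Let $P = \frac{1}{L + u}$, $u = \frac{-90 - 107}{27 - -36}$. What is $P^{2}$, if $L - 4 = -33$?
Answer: $\frac{3969}{4096576} \approx 0.00096886$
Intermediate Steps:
$L = -29$ ($L = 4 - 33 = -29$)
$u = - \frac{197}{63}$ ($u = - \frac{197}{27 + 36} = - \frac{197}{63} \approx -3.127$)
$P = - \frac{63}{2024}$ ($P = \frac{1}{-29 - \frac{197}{63}} = \frac{1}{- \frac{2024}{63}} = - \frac{63}{2024} \approx -0.031126$)
$P^{2} = \left(- \frac{63}{2024}\right)^{2} = \frac{3969}{4096576}$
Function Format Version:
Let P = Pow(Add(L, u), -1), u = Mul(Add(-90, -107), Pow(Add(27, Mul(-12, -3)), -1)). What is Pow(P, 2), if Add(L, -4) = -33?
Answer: Rational(3969, 4096576) ≈ 0.00096886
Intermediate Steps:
L = -29 (L = Add(4, -33) = -29)
u = Rational(-197, 63) (u = Mul(-197, Pow(Add(27, 36), -1)) = Mul(-197, Pow(63, -1)) = Mul(-197, Rational(1, 63)) = Rational(-197, 63) ≈ -3.1270)
P = Rational(-63, 2024) (P = Pow(Add(-29, Rational(-197, 63)), -1) = Pow(Rational(-2024, 63), -1) = Rational(-63, 2024) ≈ -0.031126)
Pow(P, 2) = Pow(Rational(-63, 2024), 2) = Rational(3969, 4096576)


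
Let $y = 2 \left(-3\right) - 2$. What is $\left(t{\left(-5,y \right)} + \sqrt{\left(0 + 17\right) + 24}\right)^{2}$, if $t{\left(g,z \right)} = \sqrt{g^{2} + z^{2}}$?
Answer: $130 + 2 \sqrt{3649} \approx 250.81$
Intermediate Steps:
$y = -8$ ($y = -6 - 2 = -8$)
$\left(t{\left(-5,y \right)} + \sqrt{\left(0 + 17\right) + 24}\right)^{2} = \left(\sqrt{\left(-5\right)^{2} + \left(-8\right)^{2}} + \sqrt{\left(0 + 17\right) + 24}\right)^{2} = \left(\sqrt{25 + 64} + \sqrt{17 + 24}\right)^{2} = \left(\sqrt{89} + \sqrt{41}\right)^{2} = \left(\sqrt{41} + \sqrt{89}\right)^{2}$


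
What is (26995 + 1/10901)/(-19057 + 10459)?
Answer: -49045416/15621133 ≈ -3.1397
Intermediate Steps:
(26995 + 1/10901)/(-19057 + 10459) = (26995 + 1/10901)/(-8598) = (294272496/10901)*(-1/8598) = -49045416/15621133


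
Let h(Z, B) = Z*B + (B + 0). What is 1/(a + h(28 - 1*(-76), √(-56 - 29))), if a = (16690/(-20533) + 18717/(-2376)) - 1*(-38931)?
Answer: 10293279858429651864/400886055158002691841001 - 27767992064662080*I*√85/400886055158002691841001 ≈ 2.5676e-5 - 6.3861e-7*I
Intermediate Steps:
h(Z, B) = B + B*Z (h(Z, B) = B*Z + B = B + B*Z)
a = 632959892749/16262136 (a = (16690*(-1/20533) + 18717*(-1/2376)) + 38931 = (-16690/20533 - 6239/792) + 38931 = -141323867/16262136 + 38931 = 632959892749/16262136 ≈ 38922.)
1/(a + h(28 - 1*(-76), √(-56 - 29))) = 1/(632959892749/16262136 + √(-56 - 29)*(1 + (28 - 1*(-76)))) = 1/(632959892749/16262136 + √(-85)*(1 + (28 + 76))) = 1/(632959892749/16262136 + (I*√85)*(1 + 104)) = 1/(632959892749/16262136 + (I*√85)*105) = 1/(632959892749/16262136 + 105*I*√85)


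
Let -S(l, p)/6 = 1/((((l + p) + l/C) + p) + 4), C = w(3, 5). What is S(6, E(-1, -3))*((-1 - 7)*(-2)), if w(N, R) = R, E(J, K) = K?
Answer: -240/13 ≈ -18.462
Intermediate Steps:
C = 5
S(l, p) = -6/(4 + 2*p + 6*l/5) (S(l, p) = -6/((((l + p) + l/5) + p) + 4) = -6/(((p + 6*l/5) + p) + 4) = -6/((2*p + 6*l/5) + 4) = -6/(4 + 2*p + 6*l/5))
S(6, E(-1, -3))*((-1 - 7)*(-2)) = (-15/(10 + 3*6 + 5*(-3)))*((-1 - 7)*(-2)) = (-15/(10 + 18 - 15))*(-8*(-2)) = -15/13*16 = -240/13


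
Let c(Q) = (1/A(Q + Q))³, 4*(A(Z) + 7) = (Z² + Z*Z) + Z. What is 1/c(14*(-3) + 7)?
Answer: 114154707051/8 ≈ 1.4269e+10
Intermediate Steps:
A(Z) = -7 + Z²/2 + Z/4 (A(Z) = -7 + ((Z² + Z*Z) + Z)/4 = -7 + ((Z² + Z²) + Z)/4 = -7 + (2*Z² + Z)/4 = -7 + (Z + 2*Z²)/4 = -7 + (Z²/2 + Z/4) = -7 + Z²/2 + Z/4)
c(Q) = (-7 + Q/2 + 2*Q²)⁻³ (c(Q) = (1/(-7 + (Q + Q)²/2 + (Q + Q)/4))³ = (1/(-7 + (2*Q)²/2 + (2*Q)/4))³ = (1/(-7 + (4*Q²)/2 + Q/2))³ = (1/(-7 + 2*Q² + Q/2))³ = (1/(-7 + Q/2 + 2*Q²))³ = (-7 + Q/2 + 2*Q²)⁻³)
1/c(14*(-3) + 7) = 1/(8/(-14 + (14*(-3) + 7) + 4*(14*(-3) + 7)²)³) = 1/(8/(-14 + (-42 + 7) + 4*(-42 + 7)²)³) = 1/(8/(-14 - 35 + 4*(-35)²)³) = 1/(8/(-14 - 35 + 4*1225)³) = 1/(8/(-14 - 35 + 4900)³) = 1/(8/4851³) = 1/(8*(1/114154707051)) = 1/(8/114154707051) = 114154707051/8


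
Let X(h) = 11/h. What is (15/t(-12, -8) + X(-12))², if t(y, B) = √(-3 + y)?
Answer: -2039/144 + 11*I*√15/6 ≈ -14.16 + 7.1005*I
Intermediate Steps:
(15/t(-12, -8) + X(-12))² = (15/(√(-3 - 12)) + 11/(-12))² = (15/(√(-15)) + 11*(-1/12))² = (15/((I*√15)) - 11/12)² = (15*(-I*√15/15) - 11/12)² = (-I*√15 - 11/12)² = (-11/12 - I*√15)²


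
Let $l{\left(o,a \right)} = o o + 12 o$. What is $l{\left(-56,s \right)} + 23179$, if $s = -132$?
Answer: $25643$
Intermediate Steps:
$l{\left(o,a \right)} = o^{2} + 12 o$
$l{\left(-56,s \right)} + 23179 = - 56 \left(12 - 56\right) + 23179 = \left(-56\right) \left(-44\right) + 23179 = 2464 + 23179 = 25643$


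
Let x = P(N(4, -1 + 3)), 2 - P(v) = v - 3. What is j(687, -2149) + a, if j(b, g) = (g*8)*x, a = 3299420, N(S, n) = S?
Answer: 3282228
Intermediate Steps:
P(v) = 5 - v (P(v) = 2 - (v - 3) = 2 - (-3 + v) = 2 + (3 - v) = 5 - v)
x = 1 (x = 5 - 1*4 = 5 - 4 = 1)
j(b, g) = 8*g (j(b, g) = (g*8)*1 = (8*g)*1 = 8*g)
j(687, -2149) + a = 8*(-2149) + 3299420 = -17192 + 3299420 = 3282228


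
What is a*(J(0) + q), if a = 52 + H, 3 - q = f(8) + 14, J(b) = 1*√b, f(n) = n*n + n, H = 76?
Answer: -10624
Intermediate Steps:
f(n) = n + n² (f(n) = n² + n = n + n²)
J(b) = √b
q = -83 (q = 3 - (8*(1 + 8) + 14) = 3 - (8*9 + 14) = 3 - (72 + 14) = 3 - 1*86 = 3 - 86 = -83)
a = 128 (a = 52 + 76 = 128)
a*(J(0) + q) = 128*(√0 - 83) = 128*(0 - 83) = 128*(-83) = -10624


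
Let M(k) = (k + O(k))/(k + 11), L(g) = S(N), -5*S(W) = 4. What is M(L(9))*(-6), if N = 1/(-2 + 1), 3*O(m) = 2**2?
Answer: -16/51 ≈ -0.31373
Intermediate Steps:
O(m) = 4/3 (O(m) = (1/3)*2**2 = (1/3)*4 = 4/3)
N = -1 (N = 1/(-1) = -1)
S(W) = -4/5 (S(W) = -1/5*4 = -4/5)
L(g) = -4/5
M(k) = (4/3 + k)/(11 + k) (M(k) = (k + 4/3)/(k + 11) = (4/3 + k)/(11 + k))
M(L(9))*(-6) = ((4/3 - 4/5)/(11 - 4/5))*(-6) = ((8/15)/(51/5))*(-6) = ((5/51)*(8/15))*(-6) = (8/153)*(-6) = -16/51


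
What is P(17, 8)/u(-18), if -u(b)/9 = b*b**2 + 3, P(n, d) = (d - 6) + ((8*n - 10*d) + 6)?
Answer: 64/52461 ≈ 0.0012200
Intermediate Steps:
P(n, d) = -9*d + 8*n (P(n, d) = (-6 + d) + ((-10*d + 8*n) + 6) = (-6 + d) + (6 - 10*d + 8*n) = -9*d + 8*n)
u(b) = -27 - 9*b**3 (u(b) = -9*(b*b**2 + 3) = -9*(b**3 + 3) = -9*(3 + b**3) = -27 - 9*b**3)
P(17, 8)/u(-18) = (-9*8 + 8*17)/(-27 - 9*(-18)**3) = (-72 + 136)/(-27 - 9*(-5832)) = 64/(-27 + 52488) = 64/52461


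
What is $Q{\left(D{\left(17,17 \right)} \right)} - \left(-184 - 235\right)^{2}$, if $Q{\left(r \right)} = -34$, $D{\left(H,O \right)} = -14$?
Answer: $-175595$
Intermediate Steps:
$Q{\left(D{\left(17,17 \right)} \right)} - \left(-184 - 235\right)^{2} = -34 - \left(-184 - 235\right)^{2} = -34 - \left(-419\right)^{2} = -34 - 175561 = -175595$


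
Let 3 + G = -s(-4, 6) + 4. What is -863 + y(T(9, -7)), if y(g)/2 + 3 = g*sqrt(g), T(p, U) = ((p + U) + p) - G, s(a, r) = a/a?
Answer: -869 + 22*sqrt(11) ≈ -796.03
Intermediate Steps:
s(a, r) = 1
G = 0 (G = -3 + (-1*1 + 4) = -3 + (-1 + 4) = -3 + 3 = 0)
T(p, U) = U + 2*p (T(p, U) = ((p + U) + p) - 1*0 = ((U + p) + p) + 0 = (U + 2*p) + 0 = U + 2*p)
y(g) = -6 + 2*g**(3/2) (y(g) = -6 + 2*(g*sqrt(g)) = -6 + 2*g**(3/2))
-863 + y(T(9, -7)) = -863 + (-6 + 2*(-7 + 2*9)**(3/2)) = -863 + (-6 + 2*(-7 + 18)**(3/2)) = -863 + (-6 + 2*11**(3/2)) = -863 + (-6 + 2*(11*sqrt(11))) = -863 + (-6 + 22*sqrt(11)) = -869 + 22*sqrt(11)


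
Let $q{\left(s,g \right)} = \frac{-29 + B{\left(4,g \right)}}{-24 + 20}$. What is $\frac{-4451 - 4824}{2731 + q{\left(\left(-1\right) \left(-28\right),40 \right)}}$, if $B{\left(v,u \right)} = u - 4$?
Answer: $- \frac{37100}{10917} \approx -3.3984$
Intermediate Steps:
$B{\left(v,u \right)} = -4 + u$ ($B{\left(v,u \right)} = u - 4 = -4 + u$)
$q{\left(s,g \right)} = \frac{33}{4} - \frac{g}{4}$ ($q{\left(s,g \right)} = \frac{-29 + \left(-4 + g\right)}{-24 + 20} = \frac{-33 + g}{-4} = \left(-33 + g\right) \left(- \frac{1}{4}\right) = \frac{33}{4} - \frac{g}{4}$)
$\frac{-4451 - 4824}{2731 + q{\left(\left(-1\right) \left(-28\right),40 \right)}} = \frac{-4451 - 4824}{2731 + \left(\frac{33}{4} - 10\right)} = - \frac{9275}{2731 + \left(\frac{33}{4} - 10\right)} = - \frac{9275}{2731 - \frac{7}{4}} = - \frac{9275}{\frac{10917}{4}} = \left(-9275\right) \frac{4}{10917} = - \frac{37100}{10917}$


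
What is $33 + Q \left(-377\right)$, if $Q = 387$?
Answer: $-145866$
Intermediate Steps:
$33 + Q \left(-377\right) = 33 + 387 \left(-377\right) = 33 - 145899 = -145866$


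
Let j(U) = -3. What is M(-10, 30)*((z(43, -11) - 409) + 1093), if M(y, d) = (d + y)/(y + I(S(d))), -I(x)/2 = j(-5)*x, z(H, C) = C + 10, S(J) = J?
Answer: 1366/17 ≈ 80.353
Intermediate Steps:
z(H, C) = 10 + C
I(x) = 6*x (I(x) = -(-6)*x = 6*x)
M(y, d) = (d + y)/(y + 6*d)
M(-10, 30)*((z(43, -11) - 409) + 1093) = ((30 - 10)/(-10 + 6*30))*(((10 - 11) - 409) + 1093) = (20/(-10 + 180))*((-1 - 409) + 1093) = (20/170)*(-410 + 1093) = ((1/170)*20)*683 = (2/17)*683 = 1366/17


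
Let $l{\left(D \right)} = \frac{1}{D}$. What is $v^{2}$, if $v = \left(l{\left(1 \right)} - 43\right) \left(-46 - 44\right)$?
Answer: $14288400$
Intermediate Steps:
$v = 3780$ ($v = \left(1^{-1} - 43\right) \left(-46 - 44\right) = \left(1 - 43\right) \left(-90\right) = \left(-42\right) \left(-90\right) = 3780$)
$v^{2} = 3780^{2} = 14288400$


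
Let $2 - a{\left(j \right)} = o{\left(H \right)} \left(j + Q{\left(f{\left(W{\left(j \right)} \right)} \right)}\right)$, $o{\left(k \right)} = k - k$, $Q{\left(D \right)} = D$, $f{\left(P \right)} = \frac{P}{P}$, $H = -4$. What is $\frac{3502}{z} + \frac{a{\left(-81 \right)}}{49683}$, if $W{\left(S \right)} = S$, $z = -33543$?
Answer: $- \frac{57974260}{555505623} \approx -0.10436$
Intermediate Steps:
$f{\left(P \right)} = 1$
$o{\left(k \right)} = 0$
$a{\left(j \right)} = 2$ ($a{\left(j \right)} = 2 - 0 \left(j + 1\right) = 2 - 0 \left(1 + j\right) = 2 - 0 = 2 + 0 = 2$)
$\frac{3502}{z} + \frac{a{\left(-81 \right)}}{49683} = \frac{3502}{-33543} + \frac{2}{49683} = 3502 \left(- \frac{1}{33543}\right) + 2 \cdot \frac{1}{49683} = - \frac{3502}{33543} + \frac{2}{49683} = - \frac{57974260}{555505623}$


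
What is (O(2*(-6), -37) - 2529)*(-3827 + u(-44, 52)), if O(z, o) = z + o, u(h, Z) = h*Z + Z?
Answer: 15630414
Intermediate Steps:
u(h, Z) = Z + Z*h (u(h, Z) = Z*h + Z = Z + Z*h)
O(z, o) = o + z
(O(2*(-6), -37) - 2529)*(-3827 + u(-44, 52)) = ((-37 + 2*(-6)) - 2529)*(-3827 + 52*(1 - 44)) = ((-37 - 12) - 2529)*(-3827 + 52*(-43)) = (-49 - 2529)*(-3827 - 2236) = -2578*(-6063) = 15630414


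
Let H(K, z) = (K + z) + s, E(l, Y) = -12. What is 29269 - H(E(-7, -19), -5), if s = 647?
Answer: 28639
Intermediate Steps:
H(K, z) = 647 + K + z (H(K, z) = (K + z) + 647 = 647 + K + z)
29269 - H(E(-7, -19), -5) = 29269 - (647 - 12 - 5) = 29269 - 1*630 = 29269 - 630 = 28639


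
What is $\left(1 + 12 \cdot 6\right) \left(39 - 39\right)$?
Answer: $0$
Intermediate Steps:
$\left(1 + 12 \cdot 6\right) \left(39 - 39\right) = \left(1 + 72\right) \left(39 - 39\right) = 73 \cdot 0 = 0$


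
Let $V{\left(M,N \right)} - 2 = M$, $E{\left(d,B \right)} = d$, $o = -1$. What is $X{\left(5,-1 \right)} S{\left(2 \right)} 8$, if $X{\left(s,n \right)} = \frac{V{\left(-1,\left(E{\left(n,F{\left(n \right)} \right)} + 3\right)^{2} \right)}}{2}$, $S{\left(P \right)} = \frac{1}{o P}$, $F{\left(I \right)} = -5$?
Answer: $-2$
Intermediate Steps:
$V{\left(M,N \right)} = 2 + M$
$S{\left(P \right)} = - \frac{1}{P}$ ($S{\left(P \right)} = \frac{1}{\left(-1\right) P} = - \frac{1}{P}$)
$X{\left(s,n \right)} = \frac{1}{2}$ ($X{\left(s,n \right)} = \frac{2 - 1}{2} = 1 \cdot \frac{1}{2} = \frac{1}{2}$)
$X{\left(5,-1 \right)} S{\left(2 \right)} 8 = \frac{\left(-1\right) \frac{1}{2}}{2} \cdot 8 = \frac{1}{2} \left(- \frac{1}{2}\right) 8 = \left(- \frac{1}{4}\right) 8 = -2$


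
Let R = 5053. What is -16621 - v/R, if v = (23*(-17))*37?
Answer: -83971446/5053 ≈ -16618.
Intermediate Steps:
v = -14467 (v = -391*37 = -14467)
-16621 - v/R = -16621 - (-14467)/5053 = -16621 - 1*(-14467/5053) = -16621 + 14467/5053 = -83971446/5053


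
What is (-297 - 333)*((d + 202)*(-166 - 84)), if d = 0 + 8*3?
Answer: 35595000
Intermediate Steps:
d = 24 (d = 0 + 24 = 24)
(-297 - 333)*((d + 202)*(-166 - 84)) = (-297 - 333)*((24 + 202)*(-166 - 84)) = -142380*(-250) = -630*(-56500) = 35595000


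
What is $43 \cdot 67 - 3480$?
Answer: $-599$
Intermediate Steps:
$43 \cdot 67 - 3480 = 2881 - 3480 = -599$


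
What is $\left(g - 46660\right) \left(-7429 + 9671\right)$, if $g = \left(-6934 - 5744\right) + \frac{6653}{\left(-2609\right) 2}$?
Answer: $- \frac{347097849777}{2609} \approx -1.3304 \cdot 10^{8}$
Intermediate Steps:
$g = - \frac{66160457}{5218}$ ($g = \left(-6934 - 5744\right) + \frac{6653}{-5218} = -12678 + 6653 \left(- \frac{1}{5218}\right) = -12678 - \frac{6653}{5218} = - \frac{66160457}{5218} \approx -12679.0$)
$\left(g - 46660\right) \left(-7429 + 9671\right) = \left(- \frac{66160457}{5218} - 46660\right) \left(-7429 + 9671\right) = \left(- \frac{309632337}{5218}\right) 2242 = - \frac{347097849777}{2609}$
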